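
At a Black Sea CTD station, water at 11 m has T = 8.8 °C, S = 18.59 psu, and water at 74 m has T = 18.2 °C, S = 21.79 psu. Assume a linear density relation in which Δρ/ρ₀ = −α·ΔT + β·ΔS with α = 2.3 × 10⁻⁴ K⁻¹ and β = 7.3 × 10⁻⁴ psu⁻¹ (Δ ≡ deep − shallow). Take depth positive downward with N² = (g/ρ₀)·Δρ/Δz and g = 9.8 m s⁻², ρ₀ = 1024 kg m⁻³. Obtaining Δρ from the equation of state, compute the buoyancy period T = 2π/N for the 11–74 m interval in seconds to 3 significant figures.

1.21 × 10³ s

ΔT = +9.4 K, ΔS = +3.20 psu (deep − shallow).
Δρ/ρ₀ = −αΔT + βΔS = -2.162 × 10⁻³ + 2.336 × 10⁻³ = 1.74 × 10⁻⁴, so Δρ ≈ 0.1782 kg m⁻³.
N² = (g/ρ₀)·Δρ/Δz = g·(Δρ/ρ₀)/Δz = 9.8 × 1.74 × 10⁻⁴ / 63 = 2.7067 × 10⁻⁵ s⁻².
N = √(2.7067 × 10⁻⁵) = 5.2026 × 10⁻³ rad s⁻¹ → T = 2π/N = 1.2077 × 10³ s ≈ 1.21 × 10³ s.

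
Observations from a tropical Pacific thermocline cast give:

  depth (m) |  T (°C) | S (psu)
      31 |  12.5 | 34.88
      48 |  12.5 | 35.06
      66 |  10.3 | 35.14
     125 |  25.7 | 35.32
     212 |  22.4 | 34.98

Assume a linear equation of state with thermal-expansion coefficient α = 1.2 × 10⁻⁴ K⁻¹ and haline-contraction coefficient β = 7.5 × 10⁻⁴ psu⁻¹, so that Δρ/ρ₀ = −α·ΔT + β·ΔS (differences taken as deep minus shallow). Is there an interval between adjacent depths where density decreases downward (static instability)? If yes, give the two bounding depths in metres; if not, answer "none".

66–125 m

Evaluate Δρ/ρ₀ = −αΔT + βΔS across each adjacent pair:
  31–48 m: −αΔT+βΔS = −(1.2 × 10⁻⁴)(+0.0)+(7.5 × 10⁻⁴)(+0.18) = 1.4 × 10⁻⁴ → stable
  48–66 m: −αΔT+βΔS = −(1.2 × 10⁻⁴)(-2.2)+(7.5 × 10⁻⁴)(+0.08) = 3.2 × 10⁻⁴ → stable
  66–125 m: −αΔT+βΔS = −(1.2 × 10⁻⁴)(+15.4)+(7.5 × 10⁻⁴)(+0.18) = -1.7 × 10⁻³ → UNSTABLE
  125–212 m: −αΔT+βΔS = −(1.2 × 10⁻⁴)(-3.3)+(7.5 × 10⁻⁴)(-0.34) = 1.4 × 10⁻⁴ → stable
The 66–125 m interval has Δρ < 0: lighter water underlies denser water.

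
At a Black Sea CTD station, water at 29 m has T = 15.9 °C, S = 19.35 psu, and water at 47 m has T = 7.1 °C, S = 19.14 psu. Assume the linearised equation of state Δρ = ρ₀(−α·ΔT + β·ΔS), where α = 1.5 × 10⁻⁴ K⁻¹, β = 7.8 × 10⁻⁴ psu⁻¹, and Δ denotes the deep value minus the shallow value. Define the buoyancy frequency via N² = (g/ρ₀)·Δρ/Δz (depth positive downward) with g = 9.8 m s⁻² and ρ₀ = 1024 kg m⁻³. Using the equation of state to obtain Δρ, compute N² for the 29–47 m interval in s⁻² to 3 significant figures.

ΔT = -8.8 K, ΔS = -0.21 psu (deep − shallow).
Δρ/ρ₀ = −αΔT + βΔS = 1.32 × 10⁻³ − 1.638 × 10⁻⁴ = 1.1562 × 10⁻³, so Δρ ≈ 1.184 kg m⁻³.
N² = (g/ρ₀)·Δρ/Δz = g·(Δρ/ρ₀)/Δz = 9.8 × 1.1562 × 10⁻³ / 18 = 6.2949 × 10⁻⁴ s⁻² ≈ 6.29 × 10⁻⁴ s⁻².

6.29 × 10⁻⁴ s⁻²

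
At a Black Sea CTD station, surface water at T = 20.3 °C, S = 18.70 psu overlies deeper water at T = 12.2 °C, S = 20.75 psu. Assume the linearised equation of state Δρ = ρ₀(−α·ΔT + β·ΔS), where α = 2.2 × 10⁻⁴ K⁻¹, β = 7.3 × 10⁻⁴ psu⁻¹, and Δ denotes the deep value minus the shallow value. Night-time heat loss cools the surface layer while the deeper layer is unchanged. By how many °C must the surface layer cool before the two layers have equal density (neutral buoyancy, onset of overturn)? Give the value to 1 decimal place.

14.9 °C

Neutral buoyancy requires Δρ = 0, i.e. −α(T_deep − T_surf′) + β(S_deep − S_surf) = 0.
T_surf′ = T_deep − (β/α)·ΔS = 12.2 − (7.3 × 10⁻⁴/2.2 × 10⁻⁴)·(+2.05) = 5.398 °C.
Cooling required: 20.3 − (5.398) = 14.902 °C.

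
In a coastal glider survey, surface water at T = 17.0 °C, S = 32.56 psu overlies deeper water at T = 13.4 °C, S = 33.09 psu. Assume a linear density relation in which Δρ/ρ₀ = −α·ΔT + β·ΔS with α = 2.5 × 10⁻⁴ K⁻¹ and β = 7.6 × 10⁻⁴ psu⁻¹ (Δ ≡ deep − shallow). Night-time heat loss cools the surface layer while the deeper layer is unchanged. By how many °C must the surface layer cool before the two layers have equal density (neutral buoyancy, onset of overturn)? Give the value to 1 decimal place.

5.2 °C

Neutral buoyancy requires Δρ = 0, i.e. −α(T_deep − T_surf′) + β(S_deep − S_surf) = 0.
T_surf′ = T_deep − (β/α)·ΔS = 13.4 − (7.6 × 10⁻⁴/2.5 × 10⁻⁴)·(+0.53) = 11.789 °C.
Cooling required: 17.0 − (11.789) = 5.211 °C.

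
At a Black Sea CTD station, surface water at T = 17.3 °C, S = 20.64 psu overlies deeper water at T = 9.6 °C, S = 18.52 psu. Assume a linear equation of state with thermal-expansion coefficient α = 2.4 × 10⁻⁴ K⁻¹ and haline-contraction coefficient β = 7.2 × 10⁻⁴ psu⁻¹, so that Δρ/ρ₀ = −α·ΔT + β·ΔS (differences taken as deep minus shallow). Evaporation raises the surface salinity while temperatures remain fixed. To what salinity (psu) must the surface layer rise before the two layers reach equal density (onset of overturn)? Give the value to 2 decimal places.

21.09 psu

Neutral buoyancy requires −α(T_deep − T_surf) + β(S_deep − S_surf′) = 0.
S_surf′ = S_deep − (α/β)·ΔT = 18.52 − (2.4 × 10⁻⁴/7.2 × 10⁻⁴)·(-7.7) = 21.0867 psu.
Increase required: 21.0867 − 20.64 = 0.4467 psu.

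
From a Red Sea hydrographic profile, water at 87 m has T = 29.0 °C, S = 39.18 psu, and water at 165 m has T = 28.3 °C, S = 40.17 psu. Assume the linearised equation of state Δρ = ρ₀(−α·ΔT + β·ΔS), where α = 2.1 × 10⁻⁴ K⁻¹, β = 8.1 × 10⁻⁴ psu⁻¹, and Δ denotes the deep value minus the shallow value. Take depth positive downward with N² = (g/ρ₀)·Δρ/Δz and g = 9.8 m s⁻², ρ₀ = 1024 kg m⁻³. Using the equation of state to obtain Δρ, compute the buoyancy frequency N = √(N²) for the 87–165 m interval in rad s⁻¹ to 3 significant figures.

0.0109 rad s⁻¹

ΔT = -0.7 K, ΔS = +0.99 psu (deep − shallow).
Δρ/ρ₀ = −αΔT + βΔS = 1.47 × 10⁻⁴ + 8.019 × 10⁻⁴ = 9.489 × 10⁻⁴, so Δρ ≈ 0.9717 kg m⁻³.
N² = (g/ρ₀)·Δρ/Δz = g·(Δρ/ρ₀)/Δz = 9.8 × 9.489 × 10⁻⁴ / 78 = 1.1922 × 10⁻⁴ s⁻².
N = √(1.1922 × 10⁻⁴) = 0.010919 rad s⁻¹ ≈ 0.0109 rad s⁻¹.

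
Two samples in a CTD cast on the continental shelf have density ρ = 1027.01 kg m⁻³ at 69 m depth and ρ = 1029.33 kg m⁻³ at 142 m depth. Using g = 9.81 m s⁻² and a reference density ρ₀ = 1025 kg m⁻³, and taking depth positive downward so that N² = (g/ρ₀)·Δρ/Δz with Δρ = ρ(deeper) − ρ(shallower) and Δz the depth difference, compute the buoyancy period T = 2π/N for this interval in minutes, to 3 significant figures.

Δρ = 1029.33 − 1027.01 = 2.32 kg m⁻³ over Δz = 142 − 69 = 73 m.
N² = (9.81/1025) × (2.32/73) = 3.0417 × 10⁻⁴ s⁻².
N = √(3.0417 × 10⁻⁴) = 0.017440 rad s⁻¹, so T = 2π/N = 360.27 s = 6.0045 min ≈ 6.00 min.

6.00 min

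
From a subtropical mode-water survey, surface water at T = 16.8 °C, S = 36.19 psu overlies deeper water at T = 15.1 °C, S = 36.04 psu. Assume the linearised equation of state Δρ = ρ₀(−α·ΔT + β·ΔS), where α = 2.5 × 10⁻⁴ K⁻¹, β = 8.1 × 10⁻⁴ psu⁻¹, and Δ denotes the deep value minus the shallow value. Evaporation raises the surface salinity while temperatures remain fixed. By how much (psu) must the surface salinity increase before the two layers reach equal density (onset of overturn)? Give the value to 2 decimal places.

0.37 psu

Neutral buoyancy requires −α(T_deep − T_surf) + β(S_deep − S_surf′) = 0.
S_surf′ = S_deep − (α/β)·ΔT = 36.04 − (2.5 × 10⁻⁴/8.1 × 10⁻⁴)·(-1.7) = 36.5647 psu.
Increase required: 36.5647 − 36.19 = 0.3747 psu.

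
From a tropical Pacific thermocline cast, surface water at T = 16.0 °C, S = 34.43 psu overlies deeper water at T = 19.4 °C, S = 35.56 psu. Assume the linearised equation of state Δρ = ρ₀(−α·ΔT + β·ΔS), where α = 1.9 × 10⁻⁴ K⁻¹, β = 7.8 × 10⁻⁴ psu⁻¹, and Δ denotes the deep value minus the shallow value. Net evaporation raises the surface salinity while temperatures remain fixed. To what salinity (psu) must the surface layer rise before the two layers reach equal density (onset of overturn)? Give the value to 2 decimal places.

34.73 psu

Neutral buoyancy requires −α(T_deep − T_surf) + β(S_deep − S_surf′) = 0.
S_surf′ = S_deep − (α/β)·ΔT = 35.56 − (1.9 × 10⁻⁴/7.8 × 10⁻⁴)·(+3.4) = 34.7318 psu.
Increase required: 34.7318 − 34.43 = 0.3018 psu.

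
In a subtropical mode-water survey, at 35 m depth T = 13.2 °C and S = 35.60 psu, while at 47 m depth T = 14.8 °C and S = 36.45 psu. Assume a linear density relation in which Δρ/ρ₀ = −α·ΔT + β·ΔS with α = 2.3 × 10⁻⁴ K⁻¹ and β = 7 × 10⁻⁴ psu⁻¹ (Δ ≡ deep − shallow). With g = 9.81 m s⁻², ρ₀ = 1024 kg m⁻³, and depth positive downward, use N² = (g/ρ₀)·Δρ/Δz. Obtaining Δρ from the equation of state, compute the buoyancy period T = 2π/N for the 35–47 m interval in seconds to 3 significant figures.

ΔT = +1.6 K, ΔS = +0.85 psu (deep − shallow).
Δρ/ρ₀ = −αΔT + βΔS = -3.68 × 10⁻⁴ + 5.95 × 10⁻⁴ = 2.27 × 10⁻⁴, so Δρ ≈ 0.2324 kg m⁻³.
N² = (g/ρ₀)·Δρ/Δz = g·(Δρ/ρ₀)/Δz = 9.81 × 2.27 × 10⁻⁴ / 12 = 1.8557 × 10⁻⁴ s⁻².
N = √(1.8557 × 10⁻⁴) = 0.013622 rad s⁻¹ → T = 2π/N = 461.25 s ≈ 461 s.

461 s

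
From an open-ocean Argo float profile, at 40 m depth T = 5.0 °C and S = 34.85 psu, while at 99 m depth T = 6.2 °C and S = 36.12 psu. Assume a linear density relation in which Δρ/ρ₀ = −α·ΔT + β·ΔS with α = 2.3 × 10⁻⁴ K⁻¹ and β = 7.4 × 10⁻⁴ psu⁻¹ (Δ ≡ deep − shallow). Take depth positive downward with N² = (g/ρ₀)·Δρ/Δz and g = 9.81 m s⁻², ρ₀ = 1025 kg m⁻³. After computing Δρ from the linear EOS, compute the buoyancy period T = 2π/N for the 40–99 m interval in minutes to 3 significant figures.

9.97 min

ΔT = +1.2 K, ΔS = +1.27 psu (deep − shallow).
Δρ/ρ₀ = −αΔT + βΔS = -2.76 × 10⁻⁴ + 9.398 × 10⁻⁴ = 6.638 × 10⁻⁴, so Δρ ≈ 0.6804 kg m⁻³.
N² = (g/ρ₀)·Δρ/Δz = g·(Δρ/ρ₀)/Δz = 9.81 × 6.638 × 10⁻⁴ / 59 = 1.1037 × 10⁻⁴ s⁻².
N = √(1.1037 × 10⁻⁴) = 0.010506 rad s⁻¹ → T = 2π/N = 598.06 s = 9.9677 min ≈ 9.97 min.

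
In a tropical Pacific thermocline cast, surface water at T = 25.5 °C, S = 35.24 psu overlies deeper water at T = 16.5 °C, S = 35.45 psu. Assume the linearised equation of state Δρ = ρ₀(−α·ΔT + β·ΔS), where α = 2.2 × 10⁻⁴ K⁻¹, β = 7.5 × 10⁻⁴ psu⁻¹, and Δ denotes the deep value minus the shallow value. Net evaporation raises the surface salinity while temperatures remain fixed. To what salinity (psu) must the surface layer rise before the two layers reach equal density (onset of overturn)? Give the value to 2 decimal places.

Neutral buoyancy requires −α(T_deep − T_surf) + β(S_deep − S_surf′) = 0.
S_surf′ = S_deep − (α/β)·ΔT = 35.45 − (2.2 × 10⁻⁴/7.5 × 10⁻⁴)·(-9.0) = 38.0900 psu.
Increase required: 38.0900 − 35.24 = 2.8500 psu.

38.09 psu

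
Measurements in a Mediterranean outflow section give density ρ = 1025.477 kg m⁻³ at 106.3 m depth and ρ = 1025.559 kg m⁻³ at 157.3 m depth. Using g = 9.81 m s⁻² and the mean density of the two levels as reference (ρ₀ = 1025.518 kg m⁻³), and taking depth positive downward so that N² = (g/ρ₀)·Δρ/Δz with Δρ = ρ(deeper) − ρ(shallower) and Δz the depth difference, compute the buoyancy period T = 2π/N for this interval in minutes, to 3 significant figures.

Δρ = 1025.559 − 1025.477 = 0.082 kg m⁻³ over Δz = 157.3 − 106.3 = 51 m.
N² = (9.81/1025.518) × (0.082/51) = 1.5380 × 10⁻⁵ s⁻².
N = √(1.5380 × 10⁻⁵) = 3.9217 × 10⁻³ rad s⁻¹, so T = 2π/N = 1.6022 × 10³ s = 26.703 min ≈ 26.7 min.

26.7 min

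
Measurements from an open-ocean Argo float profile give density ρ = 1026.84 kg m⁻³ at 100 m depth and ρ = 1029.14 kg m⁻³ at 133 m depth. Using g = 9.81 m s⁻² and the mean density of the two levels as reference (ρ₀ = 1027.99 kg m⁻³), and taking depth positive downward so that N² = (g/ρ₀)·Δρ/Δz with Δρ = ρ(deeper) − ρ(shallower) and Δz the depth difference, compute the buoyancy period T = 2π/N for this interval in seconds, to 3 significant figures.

Δρ = 1029.14 − 1026.84 = 2.30 kg m⁻³ over Δz = 133 − 100 = 33 m.
N² = (9.81/1027.99) × (2.30/33) = 6.6511 × 10⁻⁴ s⁻².
N = √(6.6511 × 10⁻⁴) = 0.025790 rad s⁻¹, so T = 2π/N = 243.63 s ≈ 244 s.

244 s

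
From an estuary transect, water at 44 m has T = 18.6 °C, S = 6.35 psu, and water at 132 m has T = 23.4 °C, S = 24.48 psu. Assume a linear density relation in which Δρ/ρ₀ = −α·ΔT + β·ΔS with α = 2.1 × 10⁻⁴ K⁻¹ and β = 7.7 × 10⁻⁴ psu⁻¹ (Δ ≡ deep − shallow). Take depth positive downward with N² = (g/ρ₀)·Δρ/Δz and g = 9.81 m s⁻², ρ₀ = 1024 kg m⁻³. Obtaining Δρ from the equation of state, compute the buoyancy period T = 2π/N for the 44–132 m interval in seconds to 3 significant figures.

ΔT = +4.8 K, ΔS = +18.13 psu (deep − shallow).
Δρ/ρ₀ = −αΔT + βΔS = -1.008 × 10⁻³ + 0.0139601 = 0.0129521, so Δρ ≈ 13.26 kg m⁻³.
N² = (g/ρ₀)·Δρ/Δz = g·(Δρ/ρ₀)/Δz = 9.81 × 0.0129521 / 88 = 1.4439 × 10⁻³ s⁻².
N = √(1.4439 × 10⁻³) = 0.037999 rad s⁻¹ → T = 2π/N = 165.35 s ≈ 165 s.

165 s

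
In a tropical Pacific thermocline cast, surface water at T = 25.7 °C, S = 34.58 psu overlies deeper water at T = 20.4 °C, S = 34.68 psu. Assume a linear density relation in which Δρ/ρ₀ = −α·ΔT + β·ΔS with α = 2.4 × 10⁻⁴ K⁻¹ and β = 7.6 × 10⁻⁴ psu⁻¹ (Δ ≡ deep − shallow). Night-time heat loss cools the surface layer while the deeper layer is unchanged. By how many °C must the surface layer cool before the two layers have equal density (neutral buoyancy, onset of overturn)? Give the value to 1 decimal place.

5.6 °C

Neutral buoyancy requires Δρ = 0, i.e. −α(T_deep − T_surf′) + β(S_deep − S_surf) = 0.
T_surf′ = T_deep − (β/α)·ΔS = 20.4 − (7.6 × 10⁻⁴/2.4 × 10⁻⁴)·(+0.10) = 20.083 °C.
Cooling required: 25.7 − (20.083) = 5.617 °C.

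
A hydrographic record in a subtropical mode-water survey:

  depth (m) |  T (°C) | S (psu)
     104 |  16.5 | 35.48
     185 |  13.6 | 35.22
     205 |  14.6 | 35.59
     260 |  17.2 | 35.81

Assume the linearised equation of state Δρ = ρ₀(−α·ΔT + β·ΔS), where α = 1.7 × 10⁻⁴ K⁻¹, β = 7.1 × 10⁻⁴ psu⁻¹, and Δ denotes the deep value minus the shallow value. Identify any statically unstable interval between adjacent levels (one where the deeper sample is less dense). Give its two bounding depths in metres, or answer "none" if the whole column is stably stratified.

Evaluate Δρ/ρ₀ = −αΔT + βΔS across each adjacent pair:
  104–185 m: −αΔT+βΔS = −(1.7 × 10⁻⁴)(-2.9)+(7.1 × 10⁻⁴)(-0.26) = 3.1 × 10⁻⁴ → stable
  185–205 m: −αΔT+βΔS = −(1.7 × 10⁻⁴)(+1.0)+(7.1 × 10⁻⁴)(+0.37) = 9.3 × 10⁻⁵ → stable
  205–260 m: −αΔT+βΔS = −(1.7 × 10⁻⁴)(+2.6)+(7.1 × 10⁻⁴)(+0.22) = -2.9 × 10⁻⁴ → UNSTABLE
The 205–260 m interval has Δρ < 0: lighter water underlies denser water.

205–260 m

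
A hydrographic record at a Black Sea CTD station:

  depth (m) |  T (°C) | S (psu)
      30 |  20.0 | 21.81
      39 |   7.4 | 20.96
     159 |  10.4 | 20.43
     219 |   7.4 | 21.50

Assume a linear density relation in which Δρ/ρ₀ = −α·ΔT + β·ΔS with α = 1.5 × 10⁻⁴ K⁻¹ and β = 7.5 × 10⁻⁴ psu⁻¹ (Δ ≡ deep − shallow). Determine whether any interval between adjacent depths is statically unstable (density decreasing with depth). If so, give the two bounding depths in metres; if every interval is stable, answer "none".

39–159 m

Evaluate Δρ/ρ₀ = −αΔT + βΔS across each adjacent pair:
  30–39 m: −αΔT+βΔS = −(1.5 × 10⁻⁴)(-12.6)+(7.5 × 10⁻⁴)(-0.85) = 1.3 × 10⁻³ → stable
  39–159 m: −αΔT+βΔS = −(1.5 × 10⁻⁴)(+3.0)+(7.5 × 10⁻⁴)(-0.53) = -8.5 × 10⁻⁴ → UNSTABLE
  159–219 m: −αΔT+βΔS = −(1.5 × 10⁻⁴)(-3.0)+(7.5 × 10⁻⁴)(+1.07) = 1.3 × 10⁻³ → stable
The 39–159 m interval has Δρ < 0: lighter water underlies denser water.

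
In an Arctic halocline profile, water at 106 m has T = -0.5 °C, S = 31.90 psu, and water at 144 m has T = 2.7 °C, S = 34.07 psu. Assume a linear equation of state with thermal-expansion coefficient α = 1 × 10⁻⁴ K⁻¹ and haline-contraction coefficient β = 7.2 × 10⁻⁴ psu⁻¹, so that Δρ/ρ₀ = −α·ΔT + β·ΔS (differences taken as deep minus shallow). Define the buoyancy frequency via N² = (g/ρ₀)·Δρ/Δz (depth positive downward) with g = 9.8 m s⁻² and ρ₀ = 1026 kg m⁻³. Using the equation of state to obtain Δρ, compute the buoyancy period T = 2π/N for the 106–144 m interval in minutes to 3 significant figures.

5.85 min

ΔT = +3.2 K, ΔS = +2.17 psu (deep − shallow).
Δρ/ρ₀ = −αΔT + βΔS = -3.20 × 10⁻⁴ + 1.5624 × 10⁻³ = 1.2424 × 10⁻³, so Δρ ≈ 1.275 kg m⁻³.
N² = (g/ρ₀)·Δρ/Δz = g·(Δρ/ρ₀)/Δz = 9.8 × 1.2424 × 10⁻³ / 38 = 3.2041 × 10⁻⁴ s⁻².
N = √(3.2041 × 10⁻⁴) = 0.017900 rad s⁻¹ → T = 2π/N = 351.02 s = 5.8503 min ≈ 5.85 min.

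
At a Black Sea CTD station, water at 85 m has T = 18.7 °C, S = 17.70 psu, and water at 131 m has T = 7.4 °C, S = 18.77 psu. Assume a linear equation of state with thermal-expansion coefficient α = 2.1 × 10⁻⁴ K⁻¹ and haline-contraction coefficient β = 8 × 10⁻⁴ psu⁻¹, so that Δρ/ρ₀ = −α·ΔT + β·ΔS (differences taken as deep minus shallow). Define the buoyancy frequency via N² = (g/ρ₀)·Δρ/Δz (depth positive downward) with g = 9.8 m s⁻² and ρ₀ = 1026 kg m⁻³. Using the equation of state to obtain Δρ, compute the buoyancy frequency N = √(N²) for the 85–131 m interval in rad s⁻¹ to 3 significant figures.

ΔT = -11.3 K, ΔS = +1.07 psu (deep − shallow).
Δρ/ρ₀ = −αΔT + βΔS = 2.373 × 10⁻³ + 8.56 × 10⁻⁴ = 3.229 × 10⁻³, so Δρ ≈ 3.313 kg m⁻³.
N² = (g/ρ₀)·Δρ/Δz = g·(Δρ/ρ₀)/Δz = 9.8 × 3.229 × 10⁻³ / 46 = 6.8792 × 10⁻⁴ s⁻².
N = √(6.8792 × 10⁻⁴) = 0.026228 rad s⁻¹ ≈ 0.0262 rad s⁻¹.

0.0262 rad s⁻¹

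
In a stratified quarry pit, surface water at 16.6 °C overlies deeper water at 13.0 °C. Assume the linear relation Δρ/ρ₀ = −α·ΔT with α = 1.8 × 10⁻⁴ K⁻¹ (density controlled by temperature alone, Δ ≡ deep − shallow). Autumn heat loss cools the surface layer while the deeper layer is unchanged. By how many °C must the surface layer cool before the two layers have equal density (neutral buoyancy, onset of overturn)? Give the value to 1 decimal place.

With temperature the only control, equal density requires T_surf′ = T_deep.
T_surf′ = 13.0 °C.
Cooling required: 16.6 − 13.0 = 3.6 °C.

3.6 °C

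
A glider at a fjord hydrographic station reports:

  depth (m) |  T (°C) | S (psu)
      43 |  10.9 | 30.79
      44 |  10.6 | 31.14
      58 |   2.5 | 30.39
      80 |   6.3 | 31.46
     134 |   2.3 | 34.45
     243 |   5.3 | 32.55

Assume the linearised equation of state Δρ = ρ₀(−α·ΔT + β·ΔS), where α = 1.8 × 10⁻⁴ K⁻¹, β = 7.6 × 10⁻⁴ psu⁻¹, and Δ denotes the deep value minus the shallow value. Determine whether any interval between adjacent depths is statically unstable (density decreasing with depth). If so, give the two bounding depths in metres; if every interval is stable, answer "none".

134–243 m

Evaluate Δρ/ρ₀ = −αΔT + βΔS across each adjacent pair:
  43–44 m: −αΔT+βΔS = −(1.8 × 10⁻⁴)(-0.3)+(7.6 × 10⁻⁴)(+0.35) = 3.2 × 10⁻⁴ → stable
  44–58 m: −αΔT+βΔS = −(1.8 × 10⁻⁴)(-8.1)+(7.6 × 10⁻⁴)(-0.75) = 8.9 × 10⁻⁴ → stable
  58–80 m: −αΔT+βΔS = −(1.8 × 10⁻⁴)(+3.8)+(7.6 × 10⁻⁴)(+1.07) = 1.3 × 10⁻⁴ → stable
  80–134 m: −αΔT+βΔS = −(1.8 × 10⁻⁴)(-4.0)+(7.6 × 10⁻⁴)(+2.99) = 3.0 × 10⁻³ → stable
  134–243 m: −αΔT+βΔS = −(1.8 × 10⁻⁴)(+3.0)+(7.6 × 10⁻⁴)(-1.90) = -2.0 × 10⁻³ → UNSTABLE
The 134–243 m interval has Δρ < 0: lighter water underlies denser water.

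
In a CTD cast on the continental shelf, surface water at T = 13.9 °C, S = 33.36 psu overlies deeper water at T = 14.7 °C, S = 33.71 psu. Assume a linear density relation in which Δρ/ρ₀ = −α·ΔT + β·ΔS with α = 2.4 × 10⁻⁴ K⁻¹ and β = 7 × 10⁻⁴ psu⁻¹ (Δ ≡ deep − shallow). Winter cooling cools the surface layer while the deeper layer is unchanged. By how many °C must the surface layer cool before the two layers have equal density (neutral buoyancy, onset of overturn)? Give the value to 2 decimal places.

Neutral buoyancy requires Δρ = 0, i.e. −α(T_deep − T_surf′) + β(S_deep − S_surf) = 0.
T_surf′ = T_deep − (β/α)·ΔS = 14.7 − (7 × 10⁻⁴/2.4 × 10⁻⁴)·(+0.35) = 13.6792 °C.
Cooling required: 13.9 − (13.6792) = 0.2208 °C.

0.22 °C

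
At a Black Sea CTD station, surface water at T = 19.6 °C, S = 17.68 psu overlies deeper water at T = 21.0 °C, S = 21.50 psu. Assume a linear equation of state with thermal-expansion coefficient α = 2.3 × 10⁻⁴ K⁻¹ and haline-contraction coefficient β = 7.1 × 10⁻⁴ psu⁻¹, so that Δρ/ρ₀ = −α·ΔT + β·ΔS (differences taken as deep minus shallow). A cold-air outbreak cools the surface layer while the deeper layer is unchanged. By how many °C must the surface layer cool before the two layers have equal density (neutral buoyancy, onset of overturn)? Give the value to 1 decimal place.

Neutral buoyancy requires Δρ = 0, i.e. −α(T_deep − T_surf′) + β(S_deep − S_surf) = 0.
T_surf′ = T_deep − (β/α)·ΔS = 21.0 − (7.1 × 10⁻⁴/2.3 × 10⁻⁴)·(+3.82) = 9.208 °C.
Cooling required: 19.6 − (9.208) = 10.392 °C.

10.4 °C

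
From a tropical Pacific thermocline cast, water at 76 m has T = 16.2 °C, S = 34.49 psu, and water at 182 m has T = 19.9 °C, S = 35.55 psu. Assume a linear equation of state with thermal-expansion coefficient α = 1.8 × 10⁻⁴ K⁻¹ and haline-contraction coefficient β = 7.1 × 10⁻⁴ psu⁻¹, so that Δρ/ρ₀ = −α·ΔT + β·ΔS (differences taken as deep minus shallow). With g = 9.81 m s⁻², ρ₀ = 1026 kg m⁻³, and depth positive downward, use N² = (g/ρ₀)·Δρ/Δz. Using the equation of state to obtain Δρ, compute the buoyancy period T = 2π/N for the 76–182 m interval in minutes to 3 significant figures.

ΔT = +3.7 K, ΔS = +1.06 psu (deep − shallow).
Δρ/ρ₀ = −αΔT + βΔS = -6.66 × 10⁻⁴ + 7.526 × 10⁻⁴ = 8.66 × 10⁻⁵, so Δρ ≈ 0.08885 kg m⁻³.
N² = (g/ρ₀)·Δρ/Δz = g·(Δρ/ρ₀)/Δz = 9.81 × 8.66 × 10⁻⁵ / 106 = 8.0146 × 10⁻⁶ s⁻².
N = √(8.0146 × 10⁻⁶) = 2.8310 × 10⁻³ rad s⁻¹ → T = 2π/N = 2.2194 × 10³ s = 36.990 min ≈ 37.0 min.

37.0 min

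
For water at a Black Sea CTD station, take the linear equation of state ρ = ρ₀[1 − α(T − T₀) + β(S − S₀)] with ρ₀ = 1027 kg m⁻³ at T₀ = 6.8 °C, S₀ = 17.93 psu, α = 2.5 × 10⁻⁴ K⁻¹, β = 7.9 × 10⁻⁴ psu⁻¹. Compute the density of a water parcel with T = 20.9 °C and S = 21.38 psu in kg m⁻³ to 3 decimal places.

1026.179 kg m⁻³

T − T₀ = +14.1 K, S − S₀ = +3.45 psu.
Bracket = 1 − α·(+14.1) + β·(+3.45) = 1 + (-7.995 × 10⁻⁴) = 0.9992005.
ρ = 1027 × 0.9992005 = 1026.179 kg m⁻³.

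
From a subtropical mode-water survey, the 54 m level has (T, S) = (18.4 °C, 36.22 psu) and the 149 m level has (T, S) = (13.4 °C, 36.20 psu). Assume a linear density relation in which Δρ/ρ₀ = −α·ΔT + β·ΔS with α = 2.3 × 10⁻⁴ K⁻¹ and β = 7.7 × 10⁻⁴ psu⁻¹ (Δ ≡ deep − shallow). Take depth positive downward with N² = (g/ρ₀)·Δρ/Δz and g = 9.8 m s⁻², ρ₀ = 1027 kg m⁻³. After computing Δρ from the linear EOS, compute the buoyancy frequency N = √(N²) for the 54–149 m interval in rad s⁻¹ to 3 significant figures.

ΔT = -5.0 K, ΔS = -0.02 psu (deep − shallow).
Δρ/ρ₀ = −αΔT + βΔS = 1.15 × 10⁻³ − 1.54 × 10⁻⁵ = 1.1346 × 10⁻³, so Δρ ≈ 1.165 kg m⁻³.
N² = (g/ρ₀)·Δρ/Δz = g·(Δρ/ρ₀)/Δz = 9.8 × 1.1346 × 10⁻³ / 95 = 1.1704 × 10⁻⁴ s⁻².
N = √(1.1704 × 10⁻⁴) = 0.010819 rad s⁻¹ ≈ 0.0108 rad s⁻¹.

0.0108 rad s⁻¹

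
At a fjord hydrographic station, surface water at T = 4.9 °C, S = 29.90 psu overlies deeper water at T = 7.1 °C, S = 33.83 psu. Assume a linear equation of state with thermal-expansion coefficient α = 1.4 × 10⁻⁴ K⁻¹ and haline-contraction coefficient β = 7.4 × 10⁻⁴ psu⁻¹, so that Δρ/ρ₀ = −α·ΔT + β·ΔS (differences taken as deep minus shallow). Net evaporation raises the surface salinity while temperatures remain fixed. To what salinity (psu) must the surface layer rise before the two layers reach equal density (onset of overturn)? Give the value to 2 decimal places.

Neutral buoyancy requires −α(T_deep − T_surf) + β(S_deep − S_surf′) = 0.
S_surf′ = S_deep − (α/β)·ΔT = 33.83 − (1.4 × 10⁻⁴/7.4 × 10⁻⁴)·(+2.2) = 33.4138 psu.
Increase required: 33.4138 − 29.90 = 3.5138 psu.

33.41 psu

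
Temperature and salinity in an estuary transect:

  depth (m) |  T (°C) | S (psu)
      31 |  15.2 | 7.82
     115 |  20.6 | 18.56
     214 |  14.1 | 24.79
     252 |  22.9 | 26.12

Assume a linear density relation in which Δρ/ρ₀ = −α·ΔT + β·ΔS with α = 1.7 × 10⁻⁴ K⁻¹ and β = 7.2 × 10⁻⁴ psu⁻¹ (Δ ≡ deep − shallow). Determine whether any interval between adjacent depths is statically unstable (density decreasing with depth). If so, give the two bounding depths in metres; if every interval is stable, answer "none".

214–252 m

Evaluate Δρ/ρ₀ = −αΔT + βΔS across each adjacent pair:
  31–115 m: −αΔT+βΔS = −(1.7 × 10⁻⁴)(+5.4)+(7.2 × 10⁻⁴)(+10.74) = 6.8 × 10⁻³ → stable
  115–214 m: −αΔT+βΔS = −(1.7 × 10⁻⁴)(-6.5)+(7.2 × 10⁻⁴)(+6.23) = 5.6 × 10⁻³ → stable
  214–252 m: −αΔT+βΔS = −(1.7 × 10⁻⁴)(+8.8)+(7.2 × 10⁻⁴)(+1.33) = -5.4 × 10⁻⁴ → UNSTABLE
The 214–252 m interval has Δρ < 0: lighter water underlies denser water.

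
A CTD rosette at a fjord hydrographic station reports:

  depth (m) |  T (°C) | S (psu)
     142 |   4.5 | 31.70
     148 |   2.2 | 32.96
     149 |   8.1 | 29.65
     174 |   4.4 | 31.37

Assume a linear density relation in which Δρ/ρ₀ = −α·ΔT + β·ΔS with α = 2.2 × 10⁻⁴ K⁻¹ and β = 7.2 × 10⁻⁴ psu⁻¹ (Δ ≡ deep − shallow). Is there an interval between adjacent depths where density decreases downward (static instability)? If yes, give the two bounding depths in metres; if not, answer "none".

148–149 m

Evaluate Δρ/ρ₀ = −αΔT + βΔS across each adjacent pair:
  142–148 m: −αΔT+βΔS = −(2.2 × 10⁻⁴)(-2.3)+(7.2 × 10⁻⁴)(+1.26) = 1.4 × 10⁻³ → stable
  148–149 m: −αΔT+βΔS = −(2.2 × 10⁻⁴)(+5.9)+(7.2 × 10⁻⁴)(-3.31) = -3.7 × 10⁻³ → UNSTABLE
  149–174 m: −αΔT+βΔS = −(2.2 × 10⁻⁴)(-3.7)+(7.2 × 10⁻⁴)(+1.72) = 2.1 × 10⁻³ → stable
The 148–149 m interval has Δρ < 0: lighter water underlies denser water.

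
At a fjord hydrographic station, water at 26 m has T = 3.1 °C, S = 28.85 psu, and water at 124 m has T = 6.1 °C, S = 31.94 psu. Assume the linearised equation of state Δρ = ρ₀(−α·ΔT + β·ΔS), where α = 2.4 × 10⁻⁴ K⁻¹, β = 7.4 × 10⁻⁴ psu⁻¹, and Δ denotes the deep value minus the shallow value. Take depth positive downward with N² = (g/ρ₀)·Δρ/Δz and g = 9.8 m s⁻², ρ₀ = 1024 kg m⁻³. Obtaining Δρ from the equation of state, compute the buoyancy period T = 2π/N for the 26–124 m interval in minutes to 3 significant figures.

ΔT = +3.0 K, ΔS = +3.09 psu (deep − shallow).
Δρ/ρ₀ = −αΔT + βΔS = -7.20 × 10⁻⁴ + 2.2866 × 10⁻³ = 1.5666 × 10⁻³, so Δρ ≈ 1.604 kg m⁻³.
N² = (g/ρ₀)·Δρ/Δz = g·(Δρ/ρ₀)/Δz = 9.8 × 1.5666 × 10⁻³ / 98 = 1.5666 × 10⁻⁴ s⁻².
N = √(1.5666 × 10⁻⁴) = 0.012516 rad s⁻¹ → T = 2π/N = 502.01 s = 8.3668 min ≈ 8.37 min.

8.37 min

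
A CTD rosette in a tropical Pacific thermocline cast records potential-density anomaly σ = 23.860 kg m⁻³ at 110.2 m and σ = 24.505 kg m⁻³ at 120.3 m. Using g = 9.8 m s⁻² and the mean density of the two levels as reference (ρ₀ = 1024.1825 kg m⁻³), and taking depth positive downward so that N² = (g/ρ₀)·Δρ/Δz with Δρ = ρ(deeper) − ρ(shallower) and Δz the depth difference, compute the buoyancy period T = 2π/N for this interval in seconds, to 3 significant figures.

254 s

Δρ = 1024.505 − 1023.860 = 0.645 kg m⁻³ over Δz = 120.3 − 110.2 = 10.1 m.
N² = (9.8/1024.1825) × (0.645/10.1) = 6.1106 × 10⁻⁴ s⁻².
N = √(6.1106 × 10⁻⁴) = 0.024720 rad s⁻¹, so T = 2π/N = 254.17 s ≈ 254 s.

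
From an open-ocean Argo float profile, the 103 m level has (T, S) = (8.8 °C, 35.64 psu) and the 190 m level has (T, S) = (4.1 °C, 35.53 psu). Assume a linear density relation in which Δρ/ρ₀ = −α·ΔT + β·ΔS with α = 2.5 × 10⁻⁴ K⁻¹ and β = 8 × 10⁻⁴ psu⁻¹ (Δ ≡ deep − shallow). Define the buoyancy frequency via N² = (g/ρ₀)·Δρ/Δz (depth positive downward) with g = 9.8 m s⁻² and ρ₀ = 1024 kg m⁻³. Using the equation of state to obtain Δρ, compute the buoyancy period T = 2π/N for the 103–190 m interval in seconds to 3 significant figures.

568 s

ΔT = -4.7 K, ΔS = -0.11 psu (deep − shallow).
Δρ/ρ₀ = −αΔT + βΔS = 1.175 × 10⁻³ − 8.80 × 10⁻⁵ = 1.087 × 10⁻³, so Δρ ≈ 1.113 kg m⁻³.
N² = (g/ρ₀)·Δρ/Δz = g·(Δρ/ρ₀)/Δz = 9.8 × 1.087 × 10⁻³ / 87 = 1.2244 × 10⁻⁴ s⁻².
N = √(1.2244 × 10⁻⁴) = 0.011065 rad s⁻¹ → T = 2π/N = 567.84 s ≈ 568 s.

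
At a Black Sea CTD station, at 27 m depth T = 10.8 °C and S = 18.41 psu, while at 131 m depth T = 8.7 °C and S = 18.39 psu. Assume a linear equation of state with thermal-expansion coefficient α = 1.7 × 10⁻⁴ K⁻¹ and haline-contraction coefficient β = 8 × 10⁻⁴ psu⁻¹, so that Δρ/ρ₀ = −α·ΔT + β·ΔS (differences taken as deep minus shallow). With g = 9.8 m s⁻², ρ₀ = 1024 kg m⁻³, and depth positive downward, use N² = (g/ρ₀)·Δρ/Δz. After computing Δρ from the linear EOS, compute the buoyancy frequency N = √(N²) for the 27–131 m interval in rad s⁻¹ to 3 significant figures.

ΔT = -2.1 K, ΔS = -0.02 psu (deep − shallow).
Δρ/ρ₀ = −αΔT + βΔS = 3.57 × 10⁻⁴ − 1.60 × 10⁻⁵ = 3.41 × 10⁻⁴, so Δρ ≈ 0.3492 kg m⁻³.
N² = (g/ρ₀)·Δρ/Δz = g·(Δρ/ρ₀)/Δz = 9.8 × 3.41 × 10⁻⁴ / 104 = 3.2133 × 10⁻⁵ s⁻².
N = √(3.2133 × 10⁻⁵) = 5.6686 × 10⁻³ rad s⁻¹ ≈ 5.67 × 10⁻³ rad s⁻¹.

5.67 × 10⁻³ rad s⁻¹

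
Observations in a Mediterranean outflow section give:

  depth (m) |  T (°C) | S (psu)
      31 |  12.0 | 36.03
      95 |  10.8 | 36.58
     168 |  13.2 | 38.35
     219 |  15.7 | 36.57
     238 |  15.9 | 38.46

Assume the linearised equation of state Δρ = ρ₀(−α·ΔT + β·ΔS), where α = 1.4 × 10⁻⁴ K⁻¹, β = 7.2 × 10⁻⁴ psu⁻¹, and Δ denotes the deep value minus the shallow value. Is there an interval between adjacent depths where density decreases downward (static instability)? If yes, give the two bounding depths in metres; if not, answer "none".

Evaluate Δρ/ρ₀ = −αΔT + βΔS across each adjacent pair:
  31–95 m: −αΔT+βΔS = −(1.4 × 10⁻⁴)(-1.2)+(7.2 × 10⁻⁴)(+0.55) = 5.6 × 10⁻⁴ → stable
  95–168 m: −αΔT+βΔS = −(1.4 × 10⁻⁴)(+2.4)+(7.2 × 10⁻⁴)(+1.77) = 9.4 × 10⁻⁴ → stable
  168–219 m: −αΔT+βΔS = −(1.4 × 10⁻⁴)(+2.5)+(7.2 × 10⁻⁴)(-1.78) = -1.6 × 10⁻³ → UNSTABLE
  219–238 m: −αΔT+βΔS = −(1.4 × 10⁻⁴)(+0.2)+(7.2 × 10⁻⁴)(+1.89) = 1.3 × 10⁻³ → stable
The 168–219 m interval has Δρ < 0: lighter water underlies denser water.

168–219 m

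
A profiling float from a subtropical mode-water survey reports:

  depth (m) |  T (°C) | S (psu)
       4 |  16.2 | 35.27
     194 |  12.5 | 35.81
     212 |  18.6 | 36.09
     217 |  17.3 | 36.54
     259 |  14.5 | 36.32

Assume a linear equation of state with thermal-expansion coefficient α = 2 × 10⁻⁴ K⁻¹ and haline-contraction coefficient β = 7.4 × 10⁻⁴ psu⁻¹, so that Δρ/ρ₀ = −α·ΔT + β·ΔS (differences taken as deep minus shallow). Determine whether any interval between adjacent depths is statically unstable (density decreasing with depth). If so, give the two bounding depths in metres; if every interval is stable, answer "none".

Evaluate Δρ/ρ₀ = −αΔT + βΔS across each adjacent pair:
  4–194 m: −αΔT+βΔS = −(2 × 10⁻⁴)(-3.7)+(7.4 × 10⁻⁴)(+0.54) = 1.1 × 10⁻³ → stable
  194–212 m: −αΔT+βΔS = −(2 × 10⁻⁴)(+6.1)+(7.4 × 10⁻⁴)(+0.28) = -1.0 × 10⁻³ → UNSTABLE
  212–217 m: −αΔT+βΔS = −(2 × 10⁻⁴)(-1.3)+(7.4 × 10⁻⁴)(+0.45) = 5.9 × 10⁻⁴ → stable
  217–259 m: −αΔT+βΔS = −(2 × 10⁻⁴)(-2.8)+(7.4 × 10⁻⁴)(-0.22) = 4.0 × 10⁻⁴ → stable
The 194–212 m interval has Δρ < 0: lighter water underlies denser water.

194–212 m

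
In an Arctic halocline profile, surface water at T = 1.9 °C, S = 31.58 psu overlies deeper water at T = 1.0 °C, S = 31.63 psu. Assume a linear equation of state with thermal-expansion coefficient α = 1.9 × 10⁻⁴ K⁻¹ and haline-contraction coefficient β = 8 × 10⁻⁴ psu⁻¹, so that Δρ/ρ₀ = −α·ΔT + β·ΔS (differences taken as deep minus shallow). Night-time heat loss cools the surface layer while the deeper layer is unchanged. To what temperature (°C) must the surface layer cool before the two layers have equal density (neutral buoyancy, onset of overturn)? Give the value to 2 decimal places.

Neutral buoyancy requires Δρ = 0, i.e. −α(T_deep − T_surf′) + β(S_deep − S_surf) = 0.
T_surf′ = T_deep − (β/α)·ΔS = 1.0 − (8 × 10⁻⁴/1.9 × 10⁻⁴)·(+0.05) = 0.7895 °C.
Cooling required: 1.9 − (0.7895) = 1.1105 °C.

0.79 °C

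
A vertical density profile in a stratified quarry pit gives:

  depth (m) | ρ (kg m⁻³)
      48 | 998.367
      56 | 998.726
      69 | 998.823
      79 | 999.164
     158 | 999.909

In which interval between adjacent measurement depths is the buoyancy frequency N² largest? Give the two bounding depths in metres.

Compute the density gradient over each adjacent pair:
  48–56 m: Δρ/Δz = 0.359/8 = 0.045 kg m⁻⁴
  56–69 m: Δρ/Δz = 0.097/13 = 7.5 × 10⁻³ kg m⁻⁴
  69–79 m: Δρ/Δz = 0.341/10 = 0.034 kg m⁻⁴
  79–158 m: Δρ/Δz = 0.745/79 = 9.4 × 10⁻³ kg m⁻⁴
The largest gradient is in the 48–56 m interval — the pycnocline.

48–56 m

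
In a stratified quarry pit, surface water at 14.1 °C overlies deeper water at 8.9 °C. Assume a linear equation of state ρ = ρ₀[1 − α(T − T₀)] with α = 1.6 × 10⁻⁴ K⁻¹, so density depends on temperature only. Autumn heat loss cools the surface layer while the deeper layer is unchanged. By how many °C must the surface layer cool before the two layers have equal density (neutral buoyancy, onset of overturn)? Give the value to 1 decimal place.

5.2 °C

With temperature the only control, equal density requires T_surf′ = T_deep.
T_surf′ = 8.9 °C.
Cooling required: 14.1 − 8.9 = 5.2 °C.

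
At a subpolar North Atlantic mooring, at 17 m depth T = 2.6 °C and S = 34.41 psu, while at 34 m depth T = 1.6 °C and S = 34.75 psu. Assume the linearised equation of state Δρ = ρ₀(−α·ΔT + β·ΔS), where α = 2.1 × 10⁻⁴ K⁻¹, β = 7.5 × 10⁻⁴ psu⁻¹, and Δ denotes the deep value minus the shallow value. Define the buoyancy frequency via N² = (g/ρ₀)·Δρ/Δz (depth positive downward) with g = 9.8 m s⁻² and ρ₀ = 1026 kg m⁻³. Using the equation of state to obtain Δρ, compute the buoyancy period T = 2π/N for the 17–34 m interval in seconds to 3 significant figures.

384 s

ΔT = -1.0 K, ΔS = +0.34 psu (deep − shallow).
Δρ/ρ₀ = −αΔT + βΔS = 2.10 × 10⁻⁴ + 2.55 × 10⁻⁴ = 4.65 × 10⁻⁴, so Δρ ≈ 0.4771 kg m⁻³.
N² = (g/ρ₀)·Δρ/Δz = g·(Δρ/ρ₀)/Δz = 9.8 × 4.65 × 10⁻⁴ / 17 = 2.6806 × 10⁻⁴ s⁻².
N = √(2.6806 × 10⁻⁴) = 0.016373 rad s⁻¹ → T = 2π/N = 383.75 s ≈ 384 s.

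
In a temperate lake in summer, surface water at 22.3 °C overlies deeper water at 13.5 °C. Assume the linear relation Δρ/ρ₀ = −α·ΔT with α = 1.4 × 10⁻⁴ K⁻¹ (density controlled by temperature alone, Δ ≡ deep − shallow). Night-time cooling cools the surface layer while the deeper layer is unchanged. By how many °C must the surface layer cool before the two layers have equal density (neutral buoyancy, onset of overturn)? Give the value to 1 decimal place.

With temperature the only control, equal density requires T_surf′ = T_deep.
T_surf′ = 13.5 °C.
Cooling required: 22.3 − 13.5 = 8.8 °C.

8.8 °C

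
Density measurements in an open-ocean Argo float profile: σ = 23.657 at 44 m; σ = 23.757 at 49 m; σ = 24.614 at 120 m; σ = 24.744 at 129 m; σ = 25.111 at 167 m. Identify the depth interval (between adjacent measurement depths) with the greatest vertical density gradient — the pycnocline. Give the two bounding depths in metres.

44–49 m

Compute the density gradient over each adjacent pair:
  44–49 m: Δρ/Δz = 0.100/5 = 0.020 kg m⁻⁴
  49–120 m: Δρ/Δz = 0.857/71 = 0.012 kg m⁻⁴
  120–129 m: Δρ/Δz = 0.130/9 = 0.014 kg m⁻⁴
  129–167 m: Δρ/Δz = 0.367/38 = 9.7 × 10⁻³ kg m⁻⁴
The largest gradient is in the 44–49 m interval — the pycnocline.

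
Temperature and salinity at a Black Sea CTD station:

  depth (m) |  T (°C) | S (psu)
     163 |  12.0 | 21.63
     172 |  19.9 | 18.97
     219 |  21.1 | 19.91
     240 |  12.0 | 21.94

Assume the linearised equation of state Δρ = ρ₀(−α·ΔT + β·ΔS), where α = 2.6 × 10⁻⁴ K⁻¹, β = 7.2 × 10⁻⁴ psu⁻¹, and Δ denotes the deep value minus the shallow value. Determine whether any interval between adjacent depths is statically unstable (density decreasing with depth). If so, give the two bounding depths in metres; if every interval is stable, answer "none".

163–172 m

Evaluate Δρ/ρ₀ = −αΔT + βΔS across each adjacent pair:
  163–172 m: −αΔT+βΔS = −(2.6 × 10⁻⁴)(+7.9)+(7.2 × 10⁻⁴)(-2.66) = -4.0 × 10⁻³ → UNSTABLE
  172–219 m: −αΔT+βΔS = −(2.6 × 10⁻⁴)(+1.2)+(7.2 × 10⁻⁴)(+0.94) = 3.6 × 10⁻⁴ → stable
  219–240 m: −αΔT+βΔS = −(2.6 × 10⁻⁴)(-9.1)+(7.2 × 10⁻⁴)(+2.03) = 3.8 × 10⁻³ → stable
The 163–172 m interval has Δρ < 0: lighter water underlies denser water.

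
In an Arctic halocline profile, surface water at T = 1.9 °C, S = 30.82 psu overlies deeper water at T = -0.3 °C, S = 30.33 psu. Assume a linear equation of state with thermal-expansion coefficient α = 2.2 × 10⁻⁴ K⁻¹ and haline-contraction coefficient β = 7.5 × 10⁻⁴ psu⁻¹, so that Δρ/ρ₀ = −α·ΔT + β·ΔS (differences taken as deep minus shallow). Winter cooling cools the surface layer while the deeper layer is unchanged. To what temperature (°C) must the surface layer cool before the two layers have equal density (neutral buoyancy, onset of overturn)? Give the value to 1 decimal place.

Neutral buoyancy requires Δρ = 0, i.e. −α(T_deep − T_surf′) + β(S_deep − S_surf) = 0.
T_surf′ = T_deep − (β/α)·ΔS = -0.3 − (7.5 × 10⁻⁴/2.2 × 10⁻⁴)·(-0.49) = 1.370 °C.
Cooling required: 1.9 − (1.370) = 0.530 °C.

1.4 °C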